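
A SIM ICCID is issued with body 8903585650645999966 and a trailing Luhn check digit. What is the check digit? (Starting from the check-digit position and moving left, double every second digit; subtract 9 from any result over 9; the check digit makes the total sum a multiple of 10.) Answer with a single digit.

1

Partial digits right→left: 6 6 9 9 9 9 5 4 6 0 5 6 5 8 5 3 0 9 8
Double every second digit counting from the check-digit position (so the 1st, 3rd, 5th, ... of the partial from the right).
  doubled (with −9 where >9): 3 9 9 1 3 1 1 1 0 7 → sum 35
  kept as-is: 6 9 9 4 0 6 8 3 9 → sum 54
Total = 35 + 54 = 89.
Check digit = (10 − (89 mod 10)) mod 10 = 1.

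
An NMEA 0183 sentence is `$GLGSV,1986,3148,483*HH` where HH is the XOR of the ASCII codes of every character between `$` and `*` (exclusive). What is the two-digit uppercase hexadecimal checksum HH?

XOR the ASCII codes of the payload characters:
  'G' = 0x47 → acc = 0x47
  'L' = 0x4C → acc = 0x0B
  'G' = 0x47 → acc = 0x4C
  'S' = 0x53 → acc = 0x1F
  'V' = 0x56 → acc = 0x49
  ',' = 0x2C → acc = 0x65
  '1' = 0x31 → acc = 0x54
  '9' = 0x39 → acc = 0x6D
  '8' = 0x38 → acc = 0x55
  '6' = 0x36 → acc = 0x63
  ',' = 0x2C → acc = 0x4F
  '3' = 0x33 → acc = 0x7C
  '1' = 0x31 → acc = 0x4D
  '4' = 0x34 → acc = 0x79
  '8' = 0x38 → acc = 0x41
  ',' = 0x2C → acc = 0x6D
  '4' = 0x34 → acc = 0x59
  '8' = 0x38 → acc = 0x61
  '3' = 0x33 → acc = 0x52
Checksum = 0x52.

52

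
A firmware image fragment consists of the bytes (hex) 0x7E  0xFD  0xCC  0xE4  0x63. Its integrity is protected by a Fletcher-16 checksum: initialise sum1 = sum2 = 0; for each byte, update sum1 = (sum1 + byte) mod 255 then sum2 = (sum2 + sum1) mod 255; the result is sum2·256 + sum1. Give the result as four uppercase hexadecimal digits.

0491

Running sums (mod 255):
  after byte 0 (0x7E): sum1=126, sum2=126
  after byte 1 (0xFD): sum1=124, sum2=250
  after byte 2 (0xCC): sum1=73, sum2=68
  after byte 3 (0xE4): sum1=46, sum2=114
  after byte 4 (0x63): sum1=145, sum2=4
Checksum = sum2·256 + sum1 = 4·256 + 145 = 1169 = 0x0491.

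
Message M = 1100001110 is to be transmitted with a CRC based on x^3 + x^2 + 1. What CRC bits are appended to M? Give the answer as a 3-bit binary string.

110

Append 3 zeros: 1100001110000. Divide by 1101 (XOR where the leading bit is 1):
  pos 0: 1100 XOR 1101 = 0001
  pos 3: 1001 XOR 1101 = 0100
  pos 4: 1001 XOR 1101 = 0100
  pos 5: 1001 XOR 1101 = 0100
  pos 6: 1000 XOR 1101 = 0101
  pos 7: 1010 XOR 1101 = 0111
  pos 8: 1110 XOR 1101 = 0011
Remainder (last 3 bits) = 110. This is the CRC / FCS.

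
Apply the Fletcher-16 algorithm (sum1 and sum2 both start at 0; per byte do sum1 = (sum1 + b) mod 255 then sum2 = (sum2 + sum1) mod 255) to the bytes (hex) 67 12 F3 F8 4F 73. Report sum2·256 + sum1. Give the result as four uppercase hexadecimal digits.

Running sums (mod 255):
  after byte 0 (67): sum1=103, sum2=103
  after byte 1 (12): sum1=121, sum2=224
  after byte 2 (F3): sum1=109, sum2=78
  after byte 3 (F8): sum1=102, sum2=180
  after byte 4 (4F): sum1=181, sum2=106
  after byte 5 (73): sum1=41, sum2=147
Checksum = sum2·256 + sum1 = 147·256 + 41 = 37673 = 0x9329.

9329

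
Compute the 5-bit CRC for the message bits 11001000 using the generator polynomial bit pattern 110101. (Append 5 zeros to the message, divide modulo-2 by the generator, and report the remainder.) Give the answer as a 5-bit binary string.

Append 5 zeros: 1100100000000. Divide by 110101 (XOR where the leading bit is 1):
  pos 0: 110010 XOR 110101 = 000111
  pos 3: 111000 XOR 110101 = 001101
  pos 5: 110100 XOR 110101 = 000001
Remainder (last 5 bits) = 00100. This is the CRC / FCS.

00100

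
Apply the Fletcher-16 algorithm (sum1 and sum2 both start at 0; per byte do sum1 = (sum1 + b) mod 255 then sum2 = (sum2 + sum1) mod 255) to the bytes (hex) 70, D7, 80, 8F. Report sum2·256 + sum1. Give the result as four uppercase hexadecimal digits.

D958

Running sums (mod 255):
  after byte 0 (70): sum1=112, sum2=112
  after byte 1 (D7): sum1=72, sum2=184
  after byte 2 (80): sum1=200, sum2=129
  after byte 3 (8F): sum1=88, sum2=217
Checksum = sum2·256 + sum1 = 217·256 + 88 = 55640 = 0xD958.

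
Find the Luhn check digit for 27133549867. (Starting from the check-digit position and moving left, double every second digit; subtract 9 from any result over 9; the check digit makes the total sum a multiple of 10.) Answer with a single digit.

8

Partial digits right→left: 7 6 8 9 4 5 3 3 1 7 2
Double every second digit counting from the check-digit position (so the 1st, 3rd, 5th, ... of the partial from the right).
  doubled (with −9 where >9): 5 7 8 6 2 4 → sum 32
  kept as-is: 6 9 5 3 7 → sum 30
Total = 32 + 30 = 62.
Check digit = (10 − (62 mod 10)) mod 10 = 8.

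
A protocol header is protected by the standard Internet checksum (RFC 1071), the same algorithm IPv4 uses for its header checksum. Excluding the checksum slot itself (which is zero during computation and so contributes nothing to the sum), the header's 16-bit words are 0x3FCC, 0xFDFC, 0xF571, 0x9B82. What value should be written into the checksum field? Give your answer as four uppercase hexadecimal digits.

One's-complement addition (fold any carry out of bit 15 back into bit 0):
  0x3FCC + 0xFDFC = 0x13DC8 → wrap carry → 0x3DC9
  0x3DC9 + 0xF571 = 0x1333A → wrap carry → 0x333B
  0x333B + 0x9B82 = 0x0CEBD
One's-complement sum = 0xCEBD.
Checksum = ~0xCEBD & 0xFFFF = 0x3142.

3142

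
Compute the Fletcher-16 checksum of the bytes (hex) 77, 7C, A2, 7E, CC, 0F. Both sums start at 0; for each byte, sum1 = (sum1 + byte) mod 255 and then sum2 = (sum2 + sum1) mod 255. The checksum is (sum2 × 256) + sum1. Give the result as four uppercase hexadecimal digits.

Running sums (mod 255):
  after byte 0 (77): sum1=119, sum2=119
  after byte 1 (7C): sum1=243, sum2=107
  after byte 2 (A2): sum1=150, sum2=2
  after byte 3 (7E): sum1=21, sum2=23
  after byte 4 (CC): sum1=225, sum2=248
  after byte 5 (0F): sum1=240, sum2=233
Checksum = sum2·256 + sum1 = 233·256 + 240 = 59888 = 0xE9F0.

E9F0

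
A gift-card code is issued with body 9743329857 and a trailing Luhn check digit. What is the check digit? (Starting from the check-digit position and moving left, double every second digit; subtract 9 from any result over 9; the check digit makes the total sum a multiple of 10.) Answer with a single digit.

Partial digits right→left: 7 5 8 9 2 3 3 4 7 9
Double every second digit counting from the check-digit position (so the 1st, 3rd, 5th, ... of the partial from the right).
  doubled (with −9 where >9): 5 7 4 6 5 → sum 27
  kept as-is: 5 9 3 4 9 → sum 30
Total = 27 + 30 = 57.
Check digit = (10 − (57 mod 10)) mod 10 = 3.

3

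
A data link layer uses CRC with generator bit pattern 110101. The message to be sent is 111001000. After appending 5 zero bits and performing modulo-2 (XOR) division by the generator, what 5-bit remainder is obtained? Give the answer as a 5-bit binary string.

Append 5 zeros: 11100100000000. Divide by 110101 (XOR where the leading bit is 1):
  pos 0: 111001 XOR 110101 = 001100
  pos 2: 110000 XOR 110101 = 000101
  pos 5: 101000 XOR 110101 = 011101
  pos 6: 111010 XOR 110101 = 001111
  pos 8: 111100 XOR 110101 = 001001
Remainder (last 5 bits) = 01001. This is the CRC / FCS.

01001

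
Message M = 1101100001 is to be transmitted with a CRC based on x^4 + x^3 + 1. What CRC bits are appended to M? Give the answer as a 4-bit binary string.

Append 4 zeros: 11011000010000. Divide by 11001 (XOR where the leading bit is 1):
  pos 0: 11011 XOR 11001 = 00010
  pos 3: 10000 XOR 11001 = 01001
  pos 4: 10010 XOR 11001 = 01011
  pos 5: 10111 XOR 11001 = 01110
  pos 6: 11100 XOR 11001 = 00101
  pos 8: 10100 XOR 11001 = 01101
  pos 9: 11010 XOR 11001 = 00011
Remainder (last 4 bits) = 0011. This is the CRC / FCS.

0011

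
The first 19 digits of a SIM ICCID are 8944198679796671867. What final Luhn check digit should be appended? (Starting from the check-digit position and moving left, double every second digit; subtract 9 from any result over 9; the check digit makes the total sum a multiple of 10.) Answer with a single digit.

Partial digits right→left: 7 6 8 1 7 6 6 9 7 9 7 6 8 9 1 4 4 9 8
Double every second digit counting from the check-digit position (so the 1st, 3rd, 5th, ... of the partial from the right).
  doubled (with −9 where >9): 5 7 5 3 5 5 7 2 8 7 → sum 54
  kept as-is: 6 1 6 9 9 6 9 4 9 → sum 59
Total = 54 + 59 = 113.
Check digit = (10 − (113 mod 10)) mod 10 = 7.

7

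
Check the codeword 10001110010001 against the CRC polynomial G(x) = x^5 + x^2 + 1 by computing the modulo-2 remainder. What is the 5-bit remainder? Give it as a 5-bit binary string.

01110

Modulo-2 division of 10001110010001 by 100101:
  pos 0: 100011 XOR 100101 = 000110
  pos 3: 110100 XOR 100101 = 010001
  pos 4: 100011 XOR 100101 = 000110
  pos 7: 110000 XOR 100101 = 010101
  pos 8: 101011 XOR 100101 = 001110
Remainder = 01110 (nonzero — an error is detected).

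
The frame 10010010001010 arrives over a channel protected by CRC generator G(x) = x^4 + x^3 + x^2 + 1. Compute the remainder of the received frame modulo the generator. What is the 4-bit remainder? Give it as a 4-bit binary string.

1101

Modulo-2 division of 10010010001010 by 11101:
  pos 0: 10010 XOR 11101 = 01111
  pos 1: 11110 XOR 11101 = 00011
  pos 4: 11100 XOR 11101 = 00001
  pos 8: 10101 XOR 11101 = 01000
  pos 9: 10000 XOR 11101 = 01101
Remainder = 1101 (nonzero — an error is detected).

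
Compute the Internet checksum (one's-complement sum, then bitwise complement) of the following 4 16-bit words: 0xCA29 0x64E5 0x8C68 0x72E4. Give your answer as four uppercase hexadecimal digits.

D1A3

One's-complement addition (fold any carry out of bit 15 back into bit 0):
  0xCA29 + 0x64E5 = 0x12F0E → wrap carry → 0x2F0F
  0x2F0F + 0x8C68 = 0x0BB77
  0xBB77 + 0x72E4 = 0x12E5B → wrap carry → 0x2E5C
One's-complement sum = 0x2E5C.
Checksum = ~0x2E5C & 0xFFFF = 0xD1A3.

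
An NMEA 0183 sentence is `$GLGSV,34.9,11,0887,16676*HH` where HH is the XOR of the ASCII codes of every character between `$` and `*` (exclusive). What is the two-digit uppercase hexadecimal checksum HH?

XOR the ASCII codes of the payload characters:
  'G' = 0x47 → acc = 0x47
  'L' = 0x4C → acc = 0x0B
  'G' = 0x47 → acc = 0x4C
  'S' = 0x53 → acc = 0x1F
  'V' = 0x56 → acc = 0x49
  ',' = 0x2C → acc = 0x65
  '3' = 0x33 → acc = 0x56
  '4' = 0x34 → acc = 0x62
  '.' = 0x2E → acc = 0x4C
  '9' = 0x39 → acc = 0x75
  ',' = 0x2C → acc = 0x59
  '1' = 0x31 → acc = 0x68
  '1' = 0x31 → acc = 0x59
  ',' = 0x2C → acc = 0x75
  '0' = 0x30 → acc = 0x45
  '8' = 0x38 → acc = 0x7D
  '8' = 0x38 → acc = 0x45
  '7' = 0x37 → acc = 0x72
  ',' = 0x2C → acc = 0x5E
  '1' = 0x31 → acc = 0x6F
  '6' = 0x36 → acc = 0x59
  '6' = 0x36 → acc = 0x6F
  '7' = 0x37 → acc = 0x58
  '6' = 0x36 → acc = 0x6E
Checksum = 0x6E.

6E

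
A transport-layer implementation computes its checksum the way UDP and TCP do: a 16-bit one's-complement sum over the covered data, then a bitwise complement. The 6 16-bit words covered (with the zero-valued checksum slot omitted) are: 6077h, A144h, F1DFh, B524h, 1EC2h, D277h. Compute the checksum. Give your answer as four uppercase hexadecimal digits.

One's-complement addition (fold any carry out of bit 15 back into bit 0):
  0x6077 + 0xA144 = 0x101BB → wrap carry → 0x01BC
  0x01BC + 0xF1DF = 0x0F39B
  0xF39B + 0xB524 = 0x1A8BF → wrap carry → 0xA8C0
  0xA8C0 + 0x1EC2 = 0x0C782
  0xC782 + 0xD277 = 0x199F9 → wrap carry → 0x99FA
One's-complement sum = 0x99FA.
Checksum = ~0x99FA & 0xFFFF = 0x6605.

6605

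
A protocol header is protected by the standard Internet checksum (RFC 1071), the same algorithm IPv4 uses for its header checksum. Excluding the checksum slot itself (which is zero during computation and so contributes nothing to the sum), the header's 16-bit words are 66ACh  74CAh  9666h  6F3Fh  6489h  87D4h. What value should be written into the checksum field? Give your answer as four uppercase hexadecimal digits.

3285

One's-complement addition (fold any carry out of bit 15 back into bit 0):
  0x66AC + 0x74CA = 0x0DB76
  0xDB76 + 0x9666 = 0x171DC → wrap carry → 0x71DD
  0x71DD + 0x6F3F = 0x0E11C
  0xE11C + 0x6489 = 0x145A5 → wrap carry → 0x45A6
  0x45A6 + 0x87D4 = 0x0CD7A
One's-complement sum = 0xCD7A.
Checksum = ~0xCD7A & 0xFFFF = 0x3285.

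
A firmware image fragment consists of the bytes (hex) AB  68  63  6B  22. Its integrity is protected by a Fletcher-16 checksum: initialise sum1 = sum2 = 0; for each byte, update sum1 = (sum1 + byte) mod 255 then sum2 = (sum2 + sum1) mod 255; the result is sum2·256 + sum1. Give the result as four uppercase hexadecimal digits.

Running sums (mod 255):
  after byte 0 (AB): sum1=171, sum2=171
  after byte 1 (68): sum1=20, sum2=191
  after byte 2 (63): sum1=119, sum2=55
  after byte 3 (6B): sum1=226, sum2=26
  after byte 4 (22): sum1=5, sum2=31
Checksum = sum2·256 + sum1 = 31·256 + 5 = 7941 = 0x1F05.

1F05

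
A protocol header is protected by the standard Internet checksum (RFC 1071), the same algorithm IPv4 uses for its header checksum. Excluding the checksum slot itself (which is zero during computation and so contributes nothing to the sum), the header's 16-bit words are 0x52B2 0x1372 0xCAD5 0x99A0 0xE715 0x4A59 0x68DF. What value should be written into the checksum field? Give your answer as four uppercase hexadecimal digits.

9B16

One's-complement addition (fold any carry out of bit 15 back into bit 0):
  0x52B2 + 0x1372 = 0x06624
  0x6624 + 0xCAD5 = 0x130F9 → wrap carry → 0x30FA
  0x30FA + 0x99A0 = 0x0CA9A
  0xCA9A + 0xE715 = 0x1B1AF → wrap carry → 0xB1B0
  0xB1B0 + 0x4A59 = 0x0FC09
  0xFC09 + 0x68DF = 0x164E8 → wrap carry → 0x64E9
One's-complement sum = 0x64E9.
Checksum = ~0x64E9 & 0xFFFF = 0x9B16.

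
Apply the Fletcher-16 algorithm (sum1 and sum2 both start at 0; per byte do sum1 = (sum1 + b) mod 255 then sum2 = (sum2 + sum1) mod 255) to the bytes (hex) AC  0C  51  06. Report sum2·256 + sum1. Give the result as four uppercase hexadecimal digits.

7F10

Running sums (mod 255):
  after byte 0 (AC): sum1=172, sum2=172
  after byte 1 (0C): sum1=184, sum2=101
  after byte 2 (51): sum1=10, sum2=111
  after byte 3 (06): sum1=16, sum2=127
Checksum = sum2·256 + sum1 = 127·256 + 16 = 32528 = 0x7F10.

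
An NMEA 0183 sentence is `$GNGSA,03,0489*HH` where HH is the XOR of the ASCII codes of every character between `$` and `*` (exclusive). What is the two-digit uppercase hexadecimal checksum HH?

XOR the ASCII codes of the payload characters:
  'G' = 0x47 → acc = 0x47
  'N' = 0x4E → acc = 0x09
  'G' = 0x47 → acc = 0x4E
  'S' = 0x53 → acc = 0x1D
  'A' = 0x41 → acc = 0x5C
  ',' = 0x2C → acc = 0x70
  '0' = 0x30 → acc = 0x40
  '3' = 0x33 → acc = 0x73
  ',' = 0x2C → acc = 0x5F
  '0' = 0x30 → acc = 0x6F
  '4' = 0x34 → acc = 0x5B
  '8' = 0x38 → acc = 0x63
  '9' = 0x39 → acc = 0x5A
Checksum = 0x5A.

5A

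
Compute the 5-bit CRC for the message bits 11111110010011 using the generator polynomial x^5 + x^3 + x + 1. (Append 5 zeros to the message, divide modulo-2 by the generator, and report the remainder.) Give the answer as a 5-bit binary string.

11110

Append 5 zeros: 1111111001001100000. Divide by 101011 (XOR where the leading bit is 1):
  pos 0: 111111 XOR 101011 = 010100
  pos 1: 101001 XOR 101011 = 000010
  pos 5: 100010 XOR 101011 = 001001
  pos 7: 100101 XOR 101011 = 001110
  pos 9: 111010 XOR 101011 = 010001
  pos 10: 100010 XOR 101011 = 001001
  pos 12: 100100 XOR 101011 = 001111
Remainder (last 5 bits) = 11110. This is the CRC / FCS.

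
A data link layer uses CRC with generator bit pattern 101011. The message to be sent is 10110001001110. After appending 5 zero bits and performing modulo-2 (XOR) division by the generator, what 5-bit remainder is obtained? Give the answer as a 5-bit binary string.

Append 5 zeros: 1011000100111000000. Divide by 101011 (XOR where the leading bit is 1):
  pos 0: 101100 XOR 101011 = 000111
  pos 3: 111010 XOR 101011 = 010001
  pos 4: 100010 XOR 101011 = 001001
  pos 6: 100111 XOR 101011 = 001100
  pos 8: 110010 XOR 101011 = 011001
  pos 9: 110010 XOR 101011 = 011001
  pos 10: 110010 XOR 101011 = 011001
  pos 11: 110010 XOR 101011 = 011001
  pos 12: 110010 XOR 101011 = 011001
  pos 13: 110010 XOR 101011 = 011001
Remainder (last 5 bits) = 11001. This is the CRC / FCS.

11001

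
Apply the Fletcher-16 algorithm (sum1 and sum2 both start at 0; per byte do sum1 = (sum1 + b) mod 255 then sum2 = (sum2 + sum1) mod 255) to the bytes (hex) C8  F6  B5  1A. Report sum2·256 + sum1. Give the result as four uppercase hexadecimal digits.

8D8F

Running sums (mod 255):
  after byte 0 (C8): sum1=200, sum2=200
  after byte 1 (F6): sum1=191, sum2=136
  after byte 2 (B5): sum1=117, sum2=253
  after byte 3 (1A): sum1=143, sum2=141
Checksum = sum2·256 + sum1 = 141·256 + 143 = 36239 = 0x8D8F.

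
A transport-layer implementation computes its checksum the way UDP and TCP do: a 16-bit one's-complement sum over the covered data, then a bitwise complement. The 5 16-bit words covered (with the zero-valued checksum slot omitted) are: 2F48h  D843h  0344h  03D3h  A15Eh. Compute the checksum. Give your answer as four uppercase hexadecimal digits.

One's-complement addition (fold any carry out of bit 15 back into bit 0):
  0x2F48 + 0xD843 = 0x1078B → wrap carry → 0x078C
  0x078C + 0x0344 = 0x00AD0
  0x0AD0 + 0x03D3 = 0x00EA3
  0x0EA3 + 0xA15E = 0x0B001
One's-complement sum = 0xB001.
Checksum = ~0xB001 & 0xFFFF = 0x4FFE.

4FFE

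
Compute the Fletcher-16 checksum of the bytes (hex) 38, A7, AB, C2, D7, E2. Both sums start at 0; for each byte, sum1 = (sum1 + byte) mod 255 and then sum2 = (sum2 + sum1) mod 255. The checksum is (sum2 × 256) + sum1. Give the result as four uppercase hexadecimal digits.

Running sums (mod 255):
  after byte 0 (38): sum1=56, sum2=56
  after byte 1 (A7): sum1=223, sum2=24
  after byte 2 (AB): sum1=139, sum2=163
  after byte 3 (C2): sum1=78, sum2=241
  after byte 4 (D7): sum1=38, sum2=24
  after byte 5 (E2): sum1=9, sum2=33
Checksum = sum2·256 + sum1 = 33·256 + 9 = 8457 = 0x2109.

2109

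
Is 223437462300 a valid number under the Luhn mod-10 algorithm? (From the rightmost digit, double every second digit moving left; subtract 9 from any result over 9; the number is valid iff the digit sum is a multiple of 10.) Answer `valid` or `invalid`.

valid

From the right, keep odd positions and double even positions (subtract 9 from any doubled value over 9):
  doubled (positions 2,4,...): 0 4 8 6 6 4 → sum 28
  kept (positions 1,3,...): 0 3 6 7 4 2 → sum 22
Total = 50.
50 mod 10 = 0, so the number is valid.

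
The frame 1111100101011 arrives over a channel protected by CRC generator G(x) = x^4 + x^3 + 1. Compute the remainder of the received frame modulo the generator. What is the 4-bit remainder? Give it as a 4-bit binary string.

Modulo-2 division of 1111100101011 by 11001:
  pos 0: 11111 XOR 11001 = 00110
  pos 2: 11000 XOR 11001 = 00001
  pos 6: 11010 XOR 11001 = 00011
Remainder = 1111 (nonzero — an error is detected).

1111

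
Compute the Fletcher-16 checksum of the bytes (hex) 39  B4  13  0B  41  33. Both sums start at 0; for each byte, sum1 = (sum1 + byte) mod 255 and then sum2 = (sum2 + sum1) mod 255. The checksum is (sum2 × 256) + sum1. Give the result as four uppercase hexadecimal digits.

Running sums (mod 255):
  after byte 0 (39): sum1=57, sum2=57
  after byte 1 (B4): sum1=237, sum2=39
  after byte 2 (13): sum1=1, sum2=40
  after byte 3 (0B): sum1=12, sum2=52
  after byte 4 (41): sum1=77, sum2=129
  after byte 5 (33): sum1=128, sum2=2
Checksum = sum2·256 + sum1 = 2·256 + 128 = 640 = 0x0280.

0280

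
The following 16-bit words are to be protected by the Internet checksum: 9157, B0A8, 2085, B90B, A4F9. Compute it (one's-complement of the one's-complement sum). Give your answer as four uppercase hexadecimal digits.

3F75

One's-complement addition (fold any carry out of bit 15 back into bit 0):
  0x9157 + 0xB0A8 = 0x141FF → wrap carry → 0x4200
  0x4200 + 0x2085 = 0x06285
  0x6285 + 0xB90B = 0x11B90 → wrap carry → 0x1B91
  0x1B91 + 0xA4F9 = 0x0C08A
One's-complement sum = 0xC08A.
Checksum = ~0xC08A & 0xFFFF = 0x3F75.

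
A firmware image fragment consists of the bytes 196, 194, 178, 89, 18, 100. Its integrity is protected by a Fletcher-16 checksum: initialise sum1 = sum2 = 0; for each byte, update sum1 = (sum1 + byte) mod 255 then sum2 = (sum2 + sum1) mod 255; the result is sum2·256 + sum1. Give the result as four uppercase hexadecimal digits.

Running sums (mod 255):
  after byte 0 (196): sum1=196, sum2=196
  after byte 1 (194): sum1=135, sum2=76
  after byte 2 (178): sum1=58, sum2=134
  after byte 3 (89): sum1=147, sum2=26
  after byte 4 (18): sum1=165, sum2=191
  after byte 5 (100): sum1=10, sum2=201
Checksum = sum2·256 + sum1 = 201·256 + 10 = 51466 = 0xC90A.

C90A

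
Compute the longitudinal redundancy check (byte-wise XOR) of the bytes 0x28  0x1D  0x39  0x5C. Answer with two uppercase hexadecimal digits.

XOR the bytes together:
  start with 0x28
  0x28 ⊕ 0x1D = 0x35
  0x35 ⊕ 0x39 = 0x0C
  0x0C ⊕ 0x5C = 0x50

50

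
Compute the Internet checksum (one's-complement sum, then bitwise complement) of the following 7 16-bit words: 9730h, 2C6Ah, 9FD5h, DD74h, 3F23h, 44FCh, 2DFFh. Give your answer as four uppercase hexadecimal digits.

One's-complement addition (fold any carry out of bit 15 back into bit 0):
  0x9730 + 0x2C6A = 0x0C39A
  0xC39A + 0x9FD5 = 0x1636F → wrap carry → 0x6370
  0x6370 + 0xDD74 = 0x140E4 → wrap carry → 0x40E5
  0x40E5 + 0x3F23 = 0x08008
  0x8008 + 0x44FC = 0x0C504
  0xC504 + 0x2DFF = 0x0F303
One's-complement sum = 0xF303.
Checksum = ~0xF303 & 0xFFFF = 0x0CFC.

0CFC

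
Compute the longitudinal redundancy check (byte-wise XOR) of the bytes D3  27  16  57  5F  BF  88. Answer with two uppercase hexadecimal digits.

DD

XOR the bytes together:
  start with 0xD3
  0xD3 ⊕ 0x27 = 0xF4
  0xF4 ⊕ 0x16 = 0xE2
  0xE2 ⊕ 0x57 = 0xB5
  0xB5 ⊕ 0x5F = 0xEA
  0xEA ⊕ 0xBF = 0x55
  0x55 ⊕ 0x88 = 0xDD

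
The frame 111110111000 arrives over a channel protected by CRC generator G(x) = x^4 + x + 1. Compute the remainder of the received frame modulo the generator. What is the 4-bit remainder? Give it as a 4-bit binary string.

0000

Modulo-2 division of 111110111000 by 10011:
  pos 0: 11111 XOR 10011 = 01100
  pos 1: 11000 XOR 10011 = 01011
  pos 2: 10111 XOR 10011 = 00100
  pos 4: 10011 XOR 10011 = 00000
Remainder = 0000 (zero — the frame passes the CRC check).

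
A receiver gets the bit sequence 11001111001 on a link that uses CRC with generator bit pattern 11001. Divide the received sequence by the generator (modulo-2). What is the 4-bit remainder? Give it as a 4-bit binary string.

1011

Modulo-2 division of 11001111001 by 11001:
  pos 0: 11001 XOR 11001 = 00000
  pos 5: 11100 XOR 11001 = 00101
Remainder = 1011 (nonzero — an error is detected).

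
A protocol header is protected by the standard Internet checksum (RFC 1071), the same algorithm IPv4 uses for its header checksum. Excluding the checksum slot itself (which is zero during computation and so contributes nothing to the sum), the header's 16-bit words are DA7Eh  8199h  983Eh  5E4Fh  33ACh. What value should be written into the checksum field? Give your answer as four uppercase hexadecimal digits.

One's-complement addition (fold any carry out of bit 15 back into bit 0):
  0xDA7E + 0x8199 = 0x15C17 → wrap carry → 0x5C18
  0x5C18 + 0x983E = 0x0F456
  0xF456 + 0x5E4F = 0x152A5 → wrap carry → 0x52A6
  0x52A6 + 0x33AC = 0x08652
One's-complement sum = 0x8652.
Checksum = ~0x8652 & 0xFFFF = 0x79AD.

79AD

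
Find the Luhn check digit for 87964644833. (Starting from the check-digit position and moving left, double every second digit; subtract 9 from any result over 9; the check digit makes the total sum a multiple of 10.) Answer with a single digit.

9

Partial digits right→left: 3 3 8 4 4 6 4 6 9 7 8
Double every second digit counting from the check-digit position (so the 1st, 3rd, 5th, ... of the partial from the right).
  doubled (with −9 where >9): 6 7 8 8 9 7 → sum 45
  kept as-is: 3 4 6 6 7 → sum 26
Total = 45 + 26 = 71.
Check digit = (10 − (71 mod 10)) mod 10 = 9.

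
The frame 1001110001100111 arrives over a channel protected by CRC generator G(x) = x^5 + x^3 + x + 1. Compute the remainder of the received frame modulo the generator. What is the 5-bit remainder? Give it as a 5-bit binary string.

Modulo-2 division of 1001110001100111 by 101011:
  pos 0: 100111 XOR 101011 = 001100
  pos 2: 110000 XOR 101011 = 011011
  pos 3: 110110 XOR 101011 = 011101
  pos 4: 111011 XOR 101011 = 010000
  pos 5: 100001 XOR 101011 = 001010
  pos 7: 101000 XOR 101011 = 000011
Remainder = 11111 (nonzero — an error is detected).

11111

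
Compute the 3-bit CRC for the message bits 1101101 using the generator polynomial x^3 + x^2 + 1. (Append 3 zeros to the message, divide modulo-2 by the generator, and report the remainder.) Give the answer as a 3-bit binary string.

Append 3 zeros: 1101101000. Divide by 1101 (XOR where the leading bit is 1):
  pos 0: 1101 XOR 1101 = 0000
  pos 4: 1010 XOR 1101 = 0111
  pos 5: 1110 XOR 1101 = 0011
Remainder (last 3 bits) = 110. This is the CRC / FCS.

110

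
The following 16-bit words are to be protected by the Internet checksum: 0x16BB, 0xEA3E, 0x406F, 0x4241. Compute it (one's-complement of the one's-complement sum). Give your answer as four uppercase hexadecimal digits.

One's-complement addition (fold any carry out of bit 15 back into bit 0):
  0x16BB + 0xEA3E = 0x100F9 → wrap carry → 0x00FA
  0x00FA + 0x406F = 0x04169
  0x4169 + 0x4241 = 0x083AA
One's-complement sum = 0x83AA.
Checksum = ~0x83AA & 0xFFFF = 0x7C55.

7C55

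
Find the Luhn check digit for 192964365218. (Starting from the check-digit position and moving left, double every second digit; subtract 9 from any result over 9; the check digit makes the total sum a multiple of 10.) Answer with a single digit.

2

Partial digits right→left: 8 1 2 5 6 3 4 6 9 2 9 1
Double every second digit counting from the check-digit position (so the 1st, 3rd, 5th, ... of the partial from the right).
  doubled (with −9 where >9): 7 4 3 8 9 9 → sum 40
  kept as-is: 1 5 3 6 2 1 → sum 18
Total = 40 + 18 = 58.
Check digit = (10 − (58 mod 10)) mod 10 = 2.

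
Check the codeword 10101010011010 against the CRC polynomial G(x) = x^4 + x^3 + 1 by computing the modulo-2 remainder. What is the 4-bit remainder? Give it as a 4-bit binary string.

Modulo-2 division of 10101010011010 by 11001:
  pos 0: 10101 XOR 11001 = 01100
  pos 1: 11000 XOR 11001 = 00001
  pos 5: 11001 XOR 11001 = 00000
Remainder = 1010 (nonzero — an error is detected).

1010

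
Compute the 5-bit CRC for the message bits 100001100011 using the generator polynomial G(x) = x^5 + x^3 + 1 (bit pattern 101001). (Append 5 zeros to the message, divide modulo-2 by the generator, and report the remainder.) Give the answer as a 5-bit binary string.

01011

Append 5 zeros: 10000110001100000. Divide by 101001 (XOR where the leading bit is 1):
  pos 0: 100001 XOR 101001 = 001000
  pos 2: 100010 XOR 101001 = 001011
  pos 4: 101100 XOR 101001 = 000101
  pos 7: 101110 XOR 101001 = 000111
  pos 10: 111000 XOR 101001 = 010001
  pos 11: 100010 XOR 101001 = 001011
Remainder (last 5 bits) = 01011. This is the CRC / FCS.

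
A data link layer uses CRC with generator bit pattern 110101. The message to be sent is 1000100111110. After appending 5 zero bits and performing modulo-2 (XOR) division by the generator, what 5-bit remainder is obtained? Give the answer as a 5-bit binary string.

Append 5 zeros: 100010011111000000. Divide by 110101 (XOR where the leading bit is 1):
  pos 0: 100010 XOR 110101 = 010111
  pos 1: 101110 XOR 110101 = 011011
  pos 2: 110111 XOR 110101 = 000010
  pos 6: 101111 XOR 110101 = 011010
  pos 7: 110100 XOR 110101 = 000001
  pos 12: 100000 XOR 110101 = 010101
Remainder (last 5 bits) = 10101. This is the CRC / FCS.

10101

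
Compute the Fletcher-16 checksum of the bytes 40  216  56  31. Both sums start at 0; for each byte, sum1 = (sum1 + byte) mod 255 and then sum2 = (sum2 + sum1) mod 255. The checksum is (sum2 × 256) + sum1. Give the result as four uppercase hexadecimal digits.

BA58

Running sums (mod 255):
  after byte 0 (40): sum1=40, sum2=40
  after byte 1 (216): sum1=1, sum2=41
  after byte 2 (56): sum1=57, sum2=98
  after byte 3 (31): sum1=88, sum2=186
Checksum = sum2·256 + sum1 = 186·256 + 88 = 47704 = 0xBA58.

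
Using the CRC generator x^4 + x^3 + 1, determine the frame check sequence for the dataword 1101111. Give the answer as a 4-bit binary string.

Append 4 zeros: 11011110000. Divide by 11001 (XOR where the leading bit is 1):
  pos 0: 11011 XOR 11001 = 00010
  pos 3: 10110 XOR 11001 = 01111
  pos 4: 11110 XOR 11001 = 00111
  pos 6: 11100 XOR 11001 = 00101
Remainder (last 4 bits) = 0101. This is the CRC / FCS.

0101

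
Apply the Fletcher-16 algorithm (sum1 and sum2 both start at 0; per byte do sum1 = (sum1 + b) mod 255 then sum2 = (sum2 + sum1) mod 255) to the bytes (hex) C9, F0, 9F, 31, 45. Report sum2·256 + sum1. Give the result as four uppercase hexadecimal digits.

Running sums (mod 255):
  after byte 0 (C9): sum1=201, sum2=201
  after byte 1 (F0): sum1=186, sum2=132
  after byte 2 (9F): sum1=90, sum2=222
  after byte 3 (31): sum1=139, sum2=106
  after byte 4 (45): sum1=208, sum2=59
Checksum = sum2·256 + sum1 = 59·256 + 208 = 15312 = 0x3BD0.

3BD0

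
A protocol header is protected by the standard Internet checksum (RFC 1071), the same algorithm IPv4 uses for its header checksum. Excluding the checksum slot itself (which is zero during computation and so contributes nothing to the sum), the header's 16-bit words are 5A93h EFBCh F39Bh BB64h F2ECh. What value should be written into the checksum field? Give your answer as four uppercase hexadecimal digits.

13C2

One's-complement addition (fold any carry out of bit 15 back into bit 0):
  0x5A93 + 0xEFBC = 0x14A4F → wrap carry → 0x4A50
  0x4A50 + 0xF39B = 0x13DEB → wrap carry → 0x3DEC
  0x3DEC + 0xBB64 = 0x0F950
  0xF950 + 0xF2EC = 0x1EC3C → wrap carry → 0xEC3D
One's-complement sum = 0xEC3D.
Checksum = ~0xEC3D & 0xFFFF = 0x13C2.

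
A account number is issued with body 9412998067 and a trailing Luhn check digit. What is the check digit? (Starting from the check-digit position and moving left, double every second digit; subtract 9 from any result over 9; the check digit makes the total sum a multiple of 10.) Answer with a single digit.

1

Partial digits right→left: 7 6 0 8 9 9 2 1 4 9
Double every second digit counting from the check-digit position (so the 1st, 3rd, 5th, ... of the partial from the right).
  doubled (with −9 where >9): 5 0 9 4 8 → sum 26
  kept as-is: 6 8 9 1 9 → sum 33
Total = 26 + 33 = 59.
Check digit = (10 − (59 mod 10)) mod 10 = 1.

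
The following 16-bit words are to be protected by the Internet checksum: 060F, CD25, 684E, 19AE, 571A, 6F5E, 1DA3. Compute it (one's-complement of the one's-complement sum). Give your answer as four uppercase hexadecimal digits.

One's-complement addition (fold any carry out of bit 15 back into bit 0):
  0x060F + 0xCD25 = 0x0D334
  0xD334 + 0x684E = 0x13B82 → wrap carry → 0x3B83
  0x3B83 + 0x19AE = 0x05531
  0x5531 + 0x571A = 0x0AC4B
  0xAC4B + 0x6F5E = 0x11BA9 → wrap carry → 0x1BAA
  0x1BAA + 0x1DA3 = 0x0394D
One's-complement sum = 0x394D.
Checksum = ~0x394D & 0xFFFF = 0xC6B2.

C6B2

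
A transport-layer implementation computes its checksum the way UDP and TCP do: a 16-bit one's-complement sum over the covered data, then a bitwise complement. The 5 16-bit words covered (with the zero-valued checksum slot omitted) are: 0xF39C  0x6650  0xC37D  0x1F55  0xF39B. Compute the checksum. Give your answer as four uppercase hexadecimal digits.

CFA3

One's-complement addition (fold any carry out of bit 15 back into bit 0):
  0xF39C + 0x6650 = 0x159EC → wrap carry → 0x59ED
  0x59ED + 0xC37D = 0x11D6A → wrap carry → 0x1D6B
  0x1D6B + 0x1F55 = 0x03CC0
  0x3CC0 + 0xF39B = 0x1305B → wrap carry → 0x305C
One's-complement sum = 0x305C.
Checksum = ~0x305C & 0xFFFF = 0xCFA3.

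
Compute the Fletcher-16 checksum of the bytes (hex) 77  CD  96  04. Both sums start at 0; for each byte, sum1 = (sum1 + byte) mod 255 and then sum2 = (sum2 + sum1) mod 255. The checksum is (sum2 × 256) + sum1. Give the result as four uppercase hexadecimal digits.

78DF

Running sums (mod 255):
  after byte 0 (77): sum1=119, sum2=119
  after byte 1 (CD): sum1=69, sum2=188
  after byte 2 (96): sum1=219, sum2=152
  after byte 3 (04): sum1=223, sum2=120
Checksum = sum2·256 + sum1 = 120·256 + 223 = 30943 = 0x78DF.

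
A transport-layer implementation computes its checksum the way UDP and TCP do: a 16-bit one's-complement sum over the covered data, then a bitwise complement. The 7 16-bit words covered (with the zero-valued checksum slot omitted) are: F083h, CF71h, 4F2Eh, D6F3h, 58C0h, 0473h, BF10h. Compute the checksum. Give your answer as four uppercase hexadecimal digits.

FDA3

One's-complement addition (fold any carry out of bit 15 back into bit 0):
  0xF083 + 0xCF71 = 0x1BFF4 → wrap carry → 0xBFF5
  0xBFF5 + 0x4F2E = 0x10F23 → wrap carry → 0x0F24
  0x0F24 + 0xD6F3 = 0x0E617
  0xE617 + 0x58C0 = 0x13ED7 → wrap carry → 0x3ED8
  0x3ED8 + 0x0473 = 0x0434B
  0x434B + 0xBF10 = 0x1025B → wrap carry → 0x025C
One's-complement sum = 0x025C.
Checksum = ~0x025C & 0xFFFF = 0xFDA3.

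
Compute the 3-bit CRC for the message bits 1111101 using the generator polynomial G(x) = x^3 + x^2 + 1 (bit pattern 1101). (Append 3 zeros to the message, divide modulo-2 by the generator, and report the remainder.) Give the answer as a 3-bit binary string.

111

Append 3 zeros: 1111101000. Divide by 1101 (XOR where the leading bit is 1):
  pos 0: 1111 XOR 1101 = 0010
  pos 2: 1010 XOR 1101 = 0111
  pos 3: 1111 XOR 1101 = 0010
  pos 5: 1000 XOR 1101 = 0101
  pos 6: 1010 XOR 1101 = 0111
Remainder (last 3 bits) = 111. This is the CRC / FCS.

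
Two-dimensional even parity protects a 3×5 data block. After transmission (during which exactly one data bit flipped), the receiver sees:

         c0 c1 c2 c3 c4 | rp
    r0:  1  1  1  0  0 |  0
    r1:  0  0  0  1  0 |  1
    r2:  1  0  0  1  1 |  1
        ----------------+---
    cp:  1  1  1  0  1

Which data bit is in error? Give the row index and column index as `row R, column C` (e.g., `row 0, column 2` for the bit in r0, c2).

Recompute each row's even parity and compare to rp:
  r0: data parity 1, sent rp 0 → mismatch
  r1: data parity 1, sent rp 1 → ok
  r2: data parity 1, sent rp 1 → ok
Recompute each column's even parity and compare to cp:
  c0: data parity 0, sent cp 1 → mismatch
  c1: data parity 1, sent cp 1 → ok
  c2: data parity 1, sent cp 1 → ok
  c3: data parity 0, sent cp 0 → ok
  c4: data parity 1, sent cp 1 → ok
Exactly one row (r0) and one column (c0) fail → the flipped bit is at their intersection.

row 0, column 0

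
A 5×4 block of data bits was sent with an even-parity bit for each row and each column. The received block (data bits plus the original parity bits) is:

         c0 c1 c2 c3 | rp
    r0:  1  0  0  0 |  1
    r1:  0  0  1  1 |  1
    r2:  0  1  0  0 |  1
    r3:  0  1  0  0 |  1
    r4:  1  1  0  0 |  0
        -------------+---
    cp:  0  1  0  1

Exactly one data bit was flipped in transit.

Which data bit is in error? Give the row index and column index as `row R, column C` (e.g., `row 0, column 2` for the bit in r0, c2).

Recompute each row's even parity and compare to rp:
  r0: data parity 1, sent rp 1 → ok
  r1: data parity 0, sent rp 1 → mismatch
  r2: data parity 1, sent rp 1 → ok
  r3: data parity 1, sent rp 1 → ok
  r4: data parity 0, sent rp 0 → ok
Recompute each column's even parity and compare to cp:
  c0: data parity 0, sent cp 0 → ok
  c1: data parity 1, sent cp 1 → ok
  c2: data parity 1, sent cp 0 → mismatch
  c3: data parity 1, sent cp 1 → ok
Exactly one row (r1) and one column (c2) fail → the flipped bit is at their intersection.

row 1, column 2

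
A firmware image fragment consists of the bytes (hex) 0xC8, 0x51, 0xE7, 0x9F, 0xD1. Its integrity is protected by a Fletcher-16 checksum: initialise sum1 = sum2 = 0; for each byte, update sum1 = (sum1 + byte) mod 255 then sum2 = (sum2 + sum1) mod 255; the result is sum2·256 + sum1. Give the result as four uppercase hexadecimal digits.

F973

Running sums (mod 255):
  after byte 0 (0xC8): sum1=200, sum2=200
  after byte 1 (0x51): sum1=26, sum2=226
  after byte 2 (0xE7): sum1=2, sum2=228
  after byte 3 (0x9F): sum1=161, sum2=134
  after byte 4 (0xD1): sum1=115, sum2=249
Checksum = sum2·256 + sum1 = 249·256 + 115 = 63859 = 0xF973.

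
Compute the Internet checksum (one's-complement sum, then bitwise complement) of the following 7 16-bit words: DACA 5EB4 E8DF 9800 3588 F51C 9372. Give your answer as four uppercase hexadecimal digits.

8788

One's-complement addition (fold any carry out of bit 15 back into bit 0):
  0xDACA + 0x5EB4 = 0x1397E → wrap carry → 0x397F
  0x397F + 0xE8DF = 0x1225E → wrap carry → 0x225F
  0x225F + 0x9800 = 0x0BA5F
  0xBA5F + 0x3588 = 0x0EFE7
  0xEFE7 + 0xF51C = 0x1E503 → wrap carry → 0xE504
  0xE504 + 0x9372 = 0x17876 → wrap carry → 0x7877
One's-complement sum = 0x7877.
Checksum = ~0x7877 & 0xFFFF = 0x8788.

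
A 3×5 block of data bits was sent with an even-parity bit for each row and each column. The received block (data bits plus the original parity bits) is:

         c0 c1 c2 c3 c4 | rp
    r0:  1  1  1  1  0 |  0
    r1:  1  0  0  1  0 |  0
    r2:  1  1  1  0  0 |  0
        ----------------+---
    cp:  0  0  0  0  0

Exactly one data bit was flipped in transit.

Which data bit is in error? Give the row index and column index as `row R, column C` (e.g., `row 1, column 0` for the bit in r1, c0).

row 2, column 0

Recompute each row's even parity and compare to rp:
  r0: data parity 0, sent rp 0 → ok
  r1: data parity 0, sent rp 0 → ok
  r2: data parity 1, sent rp 0 → mismatch
Recompute each column's even parity and compare to cp:
  c0: data parity 1, sent cp 0 → mismatch
  c1: data parity 0, sent cp 0 → ok
  c2: data parity 0, sent cp 0 → ok
  c3: data parity 0, sent cp 0 → ok
  c4: data parity 0, sent cp 0 → ok
Exactly one row (r2) and one column (c0) fail → the flipped bit is at their intersection.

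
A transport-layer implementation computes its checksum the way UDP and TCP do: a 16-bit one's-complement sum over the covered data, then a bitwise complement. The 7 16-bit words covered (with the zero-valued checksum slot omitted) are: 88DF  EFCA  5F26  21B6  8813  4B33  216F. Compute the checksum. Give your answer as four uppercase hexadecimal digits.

11C3

One's-complement addition (fold any carry out of bit 15 back into bit 0):
  0x88DF + 0xEFCA = 0x178A9 → wrap carry → 0x78AA
  0x78AA + 0x5F26 = 0x0D7D0
  0xD7D0 + 0x21B6 = 0x0F986
  0xF986 + 0x8813 = 0x18199 → wrap carry → 0x819A
  0x819A + 0x4B33 = 0x0CCCD
  0xCCCD + 0x216F = 0x0EE3C
One's-complement sum = 0xEE3C.
Checksum = ~0xEE3C & 0xFFFF = 0x11C3.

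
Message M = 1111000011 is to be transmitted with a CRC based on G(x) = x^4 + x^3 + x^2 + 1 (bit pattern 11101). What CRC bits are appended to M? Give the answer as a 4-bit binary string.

0110

Append 4 zeros: 11110000110000. Divide by 11101 (XOR where the leading bit is 1):
  pos 0: 11110 XOR 11101 = 00011
  pos 3: 11000 XOR 11101 = 00101
  pos 5: 10111 XOR 11101 = 01010
  pos 6: 10100 XOR 11101 = 01001
  pos 7: 10010 XOR 11101 = 01111
  pos 8: 11110 XOR 11101 = 00011
Remainder (last 4 bits) = 0110. This is the CRC / FCS.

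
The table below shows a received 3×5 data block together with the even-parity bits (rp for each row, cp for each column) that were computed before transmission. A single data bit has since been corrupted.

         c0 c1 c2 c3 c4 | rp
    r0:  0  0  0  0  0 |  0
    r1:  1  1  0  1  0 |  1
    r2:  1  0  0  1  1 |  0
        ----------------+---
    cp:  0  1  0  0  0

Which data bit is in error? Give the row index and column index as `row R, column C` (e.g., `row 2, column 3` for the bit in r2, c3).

row 2, column 4

Recompute each row's even parity and compare to rp:
  r0: data parity 0, sent rp 0 → ok
  r1: data parity 1, sent rp 1 → ok
  r2: data parity 1, sent rp 0 → mismatch
Recompute each column's even parity and compare to cp:
  c0: data parity 0, sent cp 0 → ok
  c1: data parity 1, sent cp 1 → ok
  c2: data parity 0, sent cp 0 → ok
  c3: data parity 0, sent cp 0 → ok
  c4: data parity 1, sent cp 0 → mismatch
Exactly one row (r2) and one column (c4) fail → the flipped bit is at their intersection.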